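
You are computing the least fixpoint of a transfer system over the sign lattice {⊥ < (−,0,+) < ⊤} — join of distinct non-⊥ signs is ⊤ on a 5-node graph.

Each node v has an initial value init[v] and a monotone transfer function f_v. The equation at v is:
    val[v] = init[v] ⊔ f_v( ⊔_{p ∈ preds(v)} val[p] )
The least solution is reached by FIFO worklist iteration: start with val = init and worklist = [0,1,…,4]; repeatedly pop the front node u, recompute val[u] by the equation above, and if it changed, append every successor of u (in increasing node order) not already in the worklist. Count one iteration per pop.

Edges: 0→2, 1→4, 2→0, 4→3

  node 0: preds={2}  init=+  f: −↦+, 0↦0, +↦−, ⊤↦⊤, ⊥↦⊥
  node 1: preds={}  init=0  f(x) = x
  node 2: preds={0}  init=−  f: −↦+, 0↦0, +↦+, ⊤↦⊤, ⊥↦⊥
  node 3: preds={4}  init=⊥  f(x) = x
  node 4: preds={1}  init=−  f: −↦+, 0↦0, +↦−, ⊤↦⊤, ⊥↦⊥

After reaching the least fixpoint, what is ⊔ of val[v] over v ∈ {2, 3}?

Worklist (8 pops):
  #1 pop 0: in=− → + (no change)
  #2 pop 1: in=⊥ → 0 (no change)
  #3 pop 2: in=+ → ⊤ (was −); enqueue [0]
  #4 pop 3: in=− → − (was ⊥); enqueue []
  #5 pop 4: in=0 → ⊤ (was −); enqueue [3]
  #6 pop 0: in=⊤ → ⊤ (was +); enqueue [2]
  #7 pop 3: in=⊤ → ⊤ (was −); enqueue []
  #8 pop 2: in=⊤ → ⊤ (no change)

Fixpoint:
  val[0] = ⊤
  val[1] = 0
  val[2] = ⊤
  val[3] = ⊤
  val[4] = ⊤

⊤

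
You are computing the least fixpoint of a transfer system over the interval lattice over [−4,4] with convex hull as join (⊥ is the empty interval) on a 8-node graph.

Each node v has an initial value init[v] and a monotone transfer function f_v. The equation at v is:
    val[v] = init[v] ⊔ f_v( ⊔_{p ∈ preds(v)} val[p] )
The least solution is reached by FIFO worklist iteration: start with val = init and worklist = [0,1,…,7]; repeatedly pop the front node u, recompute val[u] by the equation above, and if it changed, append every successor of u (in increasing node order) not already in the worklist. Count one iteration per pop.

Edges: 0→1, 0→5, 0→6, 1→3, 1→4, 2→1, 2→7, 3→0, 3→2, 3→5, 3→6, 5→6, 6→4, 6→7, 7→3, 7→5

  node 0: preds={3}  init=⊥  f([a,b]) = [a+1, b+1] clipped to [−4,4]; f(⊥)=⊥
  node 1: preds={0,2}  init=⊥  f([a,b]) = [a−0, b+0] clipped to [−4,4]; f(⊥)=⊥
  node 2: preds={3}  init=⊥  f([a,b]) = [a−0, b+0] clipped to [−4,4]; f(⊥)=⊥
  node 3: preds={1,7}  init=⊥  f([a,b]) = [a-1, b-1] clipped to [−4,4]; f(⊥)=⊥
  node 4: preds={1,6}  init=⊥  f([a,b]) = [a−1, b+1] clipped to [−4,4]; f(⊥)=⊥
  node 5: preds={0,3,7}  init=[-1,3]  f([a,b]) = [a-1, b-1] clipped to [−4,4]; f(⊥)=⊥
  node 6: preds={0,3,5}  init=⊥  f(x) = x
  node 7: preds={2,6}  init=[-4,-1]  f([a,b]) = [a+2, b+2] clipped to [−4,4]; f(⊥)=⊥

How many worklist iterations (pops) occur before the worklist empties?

Trace (26 dequeues):
  [1] u=0 | in ⊥ | out ⊥ | ==
  [2] u=1 | in ⊥ | out ⊥ | ==
  [3] u=2 | in ⊥ | out ⊥ | ==
  [4] u=3 | in [-4,-1] | out [-4,-2] | prev ⊥ | push {0,2}
  [5] u=4 | in ⊥ | out ⊥ | ==
  [6] u=5 | in [-4,-1] | out [-4,3] | prev [-1,3] | push {}
  [7] u=6 | in [-4,3] | out [-4,3] | prev ⊥ | push {4}
  [8] u=7 | in [-4,3] | out [-4,4] | prev [-4,-1] | push {3,5}
  [9] u=0 | in [-4,-2] | out [-3,-1] | prev ⊥ | push {1,6}
  [10] u=2 | in [-4,-2] | out [-4,-2] | prev ⊥ | push {7}
  [11] u=4 | in [-4,3] | out [-4,4] | prev ⊥ | push {}
  [12] u=3 | in [-4,4] | out [-4,3] | prev [-4,-2] | push {0,2}
  [13] u=5 | in [-4,4] | out [-4,3] | ==
  [14] u=1 | in [-4,-1] | out [-4,-1] | prev ⊥ | push {3,4}
  [15] u=6 | in [-4,3] | out [-4,3] | ==
  [16] u=7 | in [-4,3] | out [-4,4] | ==
  [17] u=0 | in [-4,3] | out [-3,4] | prev [-3,-1] | push {1,5,6}
  [18] u=2 | in [-4,3] | out [-4,3] | prev [-4,-2] | push {7}
  [19] u=3 | in [-4,4] | out [-4,3] | ==
  [20] u=4 | in [-4,3] | out [-4,4] | ==
  [21] u=1 | in [-4,4] | out [-4,4] | prev [-4,-1] | push {3,4}
  [22] u=5 | in [-4,4] | out [-4,3] | ==
  [23] u=6 | in [-4,4] | out [-4,4] | prev [-4,3] | push {}
  [24] u=7 | in [-4,4] | out [-4,4] | ==
  [25] u=3 | in [-4,4] | out [-4,3] | ==
  [26] u=4 | in [-4,4] | out [-4,4] | ==

Converged values:
  [0] [-3,4]
  [1] [-4,4]
  [2] [-4,3]
  [3] [-4,3]
  [4] [-4,4]
  [5] [-4,3]
  [6] [-4,4]
  [7] [-4,4]

26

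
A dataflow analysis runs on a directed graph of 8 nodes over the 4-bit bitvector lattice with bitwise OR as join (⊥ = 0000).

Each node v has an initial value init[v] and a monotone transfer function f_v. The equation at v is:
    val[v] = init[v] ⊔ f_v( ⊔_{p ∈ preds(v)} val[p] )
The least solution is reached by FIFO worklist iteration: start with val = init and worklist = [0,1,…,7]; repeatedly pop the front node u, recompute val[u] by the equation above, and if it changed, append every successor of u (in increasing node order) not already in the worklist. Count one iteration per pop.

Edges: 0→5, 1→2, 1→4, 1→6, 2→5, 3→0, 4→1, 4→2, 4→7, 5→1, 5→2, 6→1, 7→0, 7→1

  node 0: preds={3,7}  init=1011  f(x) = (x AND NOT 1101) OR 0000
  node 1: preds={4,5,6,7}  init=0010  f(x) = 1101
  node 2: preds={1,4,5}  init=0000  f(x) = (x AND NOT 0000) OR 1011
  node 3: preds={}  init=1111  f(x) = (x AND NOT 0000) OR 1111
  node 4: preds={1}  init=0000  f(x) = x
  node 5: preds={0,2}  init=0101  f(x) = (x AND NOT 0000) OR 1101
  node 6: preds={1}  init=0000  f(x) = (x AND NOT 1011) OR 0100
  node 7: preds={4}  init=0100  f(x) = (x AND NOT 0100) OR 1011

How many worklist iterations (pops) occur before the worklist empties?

11

Trace (11 dequeues):
  [1] u=0 | in 1111 | out 1011 | ==
  [2] u=1 | in 0101 | out 1111 | prev 0010 | push {}
  [3] u=2 | in 1111 | out 1111 | prev 0000 | push {}
  [4] u=3 | in 0000 | out 1111 | ==
  [5] u=4 | in 1111 | out 1111 | prev 0000 | push {1,2}
  [6] u=5 | in 1111 | out 1111 | prev 0101 | push {}
  [7] u=6 | in 1111 | out 0100 | prev 0000 | push {}
  [8] u=7 | in 1111 | out 1111 | prev 0100 | push {0}
  [9] u=1 | in 1111 | out 1111 | ==
  [10] u=2 | in 1111 | out 1111 | ==
  [11] u=0 | in 1111 | out 1011 | ==

Converged values:
  [0] 1011
  [1] 1111
  [2] 1111
  [3] 1111
  [4] 1111
  [5] 1111
  [6] 0100
  [7] 1111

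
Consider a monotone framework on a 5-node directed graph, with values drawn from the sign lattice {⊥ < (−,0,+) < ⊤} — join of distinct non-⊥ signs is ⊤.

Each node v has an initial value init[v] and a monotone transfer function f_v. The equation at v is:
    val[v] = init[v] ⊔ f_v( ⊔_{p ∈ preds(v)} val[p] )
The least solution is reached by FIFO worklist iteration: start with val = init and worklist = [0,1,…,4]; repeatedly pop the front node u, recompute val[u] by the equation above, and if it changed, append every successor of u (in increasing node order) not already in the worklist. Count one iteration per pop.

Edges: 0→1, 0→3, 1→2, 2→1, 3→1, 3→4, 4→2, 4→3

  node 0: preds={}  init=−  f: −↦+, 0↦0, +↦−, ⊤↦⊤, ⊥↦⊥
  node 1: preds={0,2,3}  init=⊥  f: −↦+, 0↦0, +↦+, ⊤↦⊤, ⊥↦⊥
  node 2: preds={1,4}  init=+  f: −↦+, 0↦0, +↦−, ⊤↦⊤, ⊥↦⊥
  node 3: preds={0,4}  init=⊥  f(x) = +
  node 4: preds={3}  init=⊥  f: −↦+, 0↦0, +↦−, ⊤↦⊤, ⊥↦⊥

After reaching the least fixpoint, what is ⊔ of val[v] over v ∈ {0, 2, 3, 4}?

⊤

Worklist (8 pops):
  #1 pop 0: in=⊥ → − (no change)
  #2 pop 1: in=⊤ → ⊤ (was ⊥); enqueue []
  #3 pop 2: in=⊤ → ⊤ (was +); enqueue [1]
  #4 pop 3: in=− → + (was ⊥); enqueue []
  #5 pop 4: in=+ → − (was ⊥); enqueue [2,3]
  #6 pop 1: in=⊤ → ⊤ (no change)
  #7 pop 2: in=⊤ → ⊤ (no change)
  #8 pop 3: in=− → + (no change)

Fixpoint:
  val[0] = −
  val[1] = ⊤
  val[2] = ⊤
  val[3] = +
  val[4] = −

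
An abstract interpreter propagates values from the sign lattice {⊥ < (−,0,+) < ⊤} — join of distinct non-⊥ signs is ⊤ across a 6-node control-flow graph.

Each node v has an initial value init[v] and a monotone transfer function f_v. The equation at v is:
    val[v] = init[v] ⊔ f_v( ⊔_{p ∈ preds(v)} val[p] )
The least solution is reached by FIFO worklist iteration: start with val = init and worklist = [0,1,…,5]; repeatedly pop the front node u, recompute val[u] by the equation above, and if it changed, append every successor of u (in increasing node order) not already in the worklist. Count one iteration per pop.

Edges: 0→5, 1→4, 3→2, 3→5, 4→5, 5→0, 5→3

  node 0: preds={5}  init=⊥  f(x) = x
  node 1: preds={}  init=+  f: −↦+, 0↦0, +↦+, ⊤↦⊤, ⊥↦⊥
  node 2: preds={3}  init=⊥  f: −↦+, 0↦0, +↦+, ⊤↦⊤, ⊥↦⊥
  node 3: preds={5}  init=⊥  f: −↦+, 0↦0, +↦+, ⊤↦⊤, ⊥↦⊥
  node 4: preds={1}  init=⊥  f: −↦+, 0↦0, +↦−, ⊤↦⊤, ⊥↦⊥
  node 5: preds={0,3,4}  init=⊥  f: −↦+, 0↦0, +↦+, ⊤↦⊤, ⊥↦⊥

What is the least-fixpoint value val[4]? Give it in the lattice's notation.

−

Iteration log — 14 steps:
  step 1. node 0  ⊔preds=⊥  new=⊥  stable
  step 2. node 1  ⊔preds=⊥  new=+  stable
  step 3. node 2  ⊔preds=⊥  new=⊥  stable
  step 4. node 3  ⊔preds=⊥  new=⊥  stable
  step 5. node 4  ⊔preds=+  new=−  old=⊥  +wl: 
  step 6. node 5  ⊔preds=−  new=+  old=⊥  +wl: 0,3
  step 7. node 0  ⊔preds=+  new=+  old=⊥  +wl: 5
  step 8. node 3  ⊔preds=+  new=+  old=⊥  +wl: 2
  step 9. node 5  ⊔preds=⊤  new=⊤  old=+  +wl: 0,3
  step 10. node 2  ⊔preds=+  new=+  old=⊥  +wl: 
  step 11. node 0  ⊔preds=⊤  new=⊤  old=+  +wl: 5
  step 12. node 3  ⊔preds=⊤  new=⊤  old=+  +wl: 2
  step 13. node 5  ⊔preds=⊤  new=⊤  stable
  step 14. node 2  ⊔preds=⊤  new=⊤  old=+  +wl: 

Least fixpoint reached:
  node 0: ⊤
  node 1: +
  node 2: ⊤
  node 3: ⊤
  node 4: −
  node 5: ⊤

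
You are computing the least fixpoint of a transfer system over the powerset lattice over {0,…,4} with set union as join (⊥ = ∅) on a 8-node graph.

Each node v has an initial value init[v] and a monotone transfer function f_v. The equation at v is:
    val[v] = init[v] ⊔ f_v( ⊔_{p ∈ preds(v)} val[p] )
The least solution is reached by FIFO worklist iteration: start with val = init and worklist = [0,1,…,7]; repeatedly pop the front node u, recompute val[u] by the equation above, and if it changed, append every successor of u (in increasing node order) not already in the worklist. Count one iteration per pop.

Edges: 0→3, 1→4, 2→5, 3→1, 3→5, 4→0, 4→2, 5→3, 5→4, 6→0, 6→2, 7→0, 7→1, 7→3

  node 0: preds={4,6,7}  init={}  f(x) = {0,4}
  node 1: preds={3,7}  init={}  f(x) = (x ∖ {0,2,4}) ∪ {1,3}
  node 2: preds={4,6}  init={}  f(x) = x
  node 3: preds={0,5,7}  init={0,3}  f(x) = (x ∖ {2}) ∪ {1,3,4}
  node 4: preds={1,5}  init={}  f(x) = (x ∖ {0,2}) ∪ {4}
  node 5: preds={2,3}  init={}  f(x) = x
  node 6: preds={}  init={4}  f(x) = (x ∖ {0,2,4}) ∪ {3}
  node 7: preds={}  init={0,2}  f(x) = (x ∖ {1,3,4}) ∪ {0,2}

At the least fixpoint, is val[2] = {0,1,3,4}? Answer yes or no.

Iteration log — 14 steps:
  step 1. node 0  ⊔preds={0,2,4}  new={0,4}  old={}  +wl: 
  step 2. node 1  ⊔preds={0,2,3}  new={1,3}  old={}  +wl: 
  step 3. node 2  ⊔preds={4}  new={4}  old={}  +wl: 
  step 4. node 3  ⊔preds={0,2,4}  new={0,1,3,4}  old={0,3}  +wl: 1
  step 5. node 4  ⊔preds={1,3}  new={1,3,4}  old={}  +wl: 0,2
  step 6. node 5  ⊔preds={0,1,3,4}  new={0,1,3,4}  old={}  +wl: 3,4
  step 7. node 6  ⊔preds={}  new={3,4}  old={4}  +wl: 
  step 8. node 7  ⊔preds={}  new={0,2}  stable
  step 9. node 1  ⊔preds={0,1,2,3,4}  new={1,3}  stable
  step 10. node 0  ⊔preds={0,1,2,3,4}  new={0,4}  stable
  step 11. node 2  ⊔preds={1,3,4}  new={1,3,4}  old={4}  +wl: 5
  step 12. node 3  ⊔preds={0,1,2,3,4}  new={0,1,3,4}  stable
  step 13. node 4  ⊔preds={0,1,3,4}  new={1,3,4}  stable
  step 14. node 5  ⊔preds={0,1,3,4}  new={0,1,3,4}  stable

Least fixpoint reached:
  node 0: {0,4}
  node 1: {1,3}
  node 2: {1,3,4}
  node 3: {0,1,3,4}
  node 4: {1,3,4}
  node 5: {0,1,3,4}
  node 6: {3,4}
  node 7: {0,2}

no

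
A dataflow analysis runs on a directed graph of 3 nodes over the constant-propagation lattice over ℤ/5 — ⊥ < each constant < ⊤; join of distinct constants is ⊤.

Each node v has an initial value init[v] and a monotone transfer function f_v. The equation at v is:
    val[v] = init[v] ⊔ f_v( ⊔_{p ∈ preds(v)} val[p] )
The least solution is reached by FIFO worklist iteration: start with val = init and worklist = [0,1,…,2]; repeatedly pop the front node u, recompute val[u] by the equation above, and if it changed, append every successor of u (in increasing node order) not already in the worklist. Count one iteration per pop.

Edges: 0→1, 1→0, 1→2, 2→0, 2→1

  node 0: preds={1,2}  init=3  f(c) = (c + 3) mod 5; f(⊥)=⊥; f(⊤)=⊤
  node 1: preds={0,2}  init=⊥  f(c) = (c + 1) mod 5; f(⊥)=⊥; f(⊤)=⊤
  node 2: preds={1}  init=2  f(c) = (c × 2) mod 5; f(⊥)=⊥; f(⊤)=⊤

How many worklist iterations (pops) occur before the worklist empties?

Worklist (5 pops):
  #1 pop 0: in=2 → ⊤ (was 3); enqueue []
  #2 pop 1: in=⊤ → ⊤ (was ⊥); enqueue [0]
  #3 pop 2: in=⊤ → ⊤ (was 2); enqueue [1]
  #4 pop 0: in=⊤ → ⊤ (no change)
  #5 pop 1: in=⊤ → ⊤ (no change)

Fixpoint:
  val[0] = ⊤
  val[1] = ⊤
  val[2] = ⊤

5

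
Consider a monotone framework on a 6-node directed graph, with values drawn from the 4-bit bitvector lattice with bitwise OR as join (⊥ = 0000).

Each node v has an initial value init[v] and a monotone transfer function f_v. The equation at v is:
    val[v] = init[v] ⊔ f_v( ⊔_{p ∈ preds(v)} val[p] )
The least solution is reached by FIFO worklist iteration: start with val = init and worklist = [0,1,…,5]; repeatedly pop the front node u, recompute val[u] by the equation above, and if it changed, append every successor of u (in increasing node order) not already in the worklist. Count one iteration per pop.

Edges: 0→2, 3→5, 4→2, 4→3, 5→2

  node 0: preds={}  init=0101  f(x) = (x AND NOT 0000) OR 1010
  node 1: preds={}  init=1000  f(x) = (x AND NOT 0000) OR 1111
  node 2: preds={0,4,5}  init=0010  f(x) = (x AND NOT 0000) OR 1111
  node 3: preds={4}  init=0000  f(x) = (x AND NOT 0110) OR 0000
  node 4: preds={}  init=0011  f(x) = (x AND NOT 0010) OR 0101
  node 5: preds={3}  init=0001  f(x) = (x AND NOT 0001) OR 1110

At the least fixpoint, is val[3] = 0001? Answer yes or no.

Trace (8 dequeues):
  [1] u=0 | in 0000 | out 1111 | prev 0101 | push {}
  [2] u=1 | in 0000 | out 1111 | prev 1000 | push {}
  [3] u=2 | in 1111 | out 1111 | prev 0010 | push {}
  [4] u=3 | in 0011 | out 0001 | prev 0000 | push {}
  [5] u=4 | in 0000 | out 0111 | prev 0011 | push {2,3}
  [6] u=5 | in 0001 | out 1111 | prev 0001 | push {}
  [7] u=2 | in 1111 | out 1111 | ==
  [8] u=3 | in 0111 | out 0001 | ==

Converged values:
  [0] 1111
  [1] 1111
  [2] 1111
  [3] 0001
  [4] 0111
  [5] 1111

yes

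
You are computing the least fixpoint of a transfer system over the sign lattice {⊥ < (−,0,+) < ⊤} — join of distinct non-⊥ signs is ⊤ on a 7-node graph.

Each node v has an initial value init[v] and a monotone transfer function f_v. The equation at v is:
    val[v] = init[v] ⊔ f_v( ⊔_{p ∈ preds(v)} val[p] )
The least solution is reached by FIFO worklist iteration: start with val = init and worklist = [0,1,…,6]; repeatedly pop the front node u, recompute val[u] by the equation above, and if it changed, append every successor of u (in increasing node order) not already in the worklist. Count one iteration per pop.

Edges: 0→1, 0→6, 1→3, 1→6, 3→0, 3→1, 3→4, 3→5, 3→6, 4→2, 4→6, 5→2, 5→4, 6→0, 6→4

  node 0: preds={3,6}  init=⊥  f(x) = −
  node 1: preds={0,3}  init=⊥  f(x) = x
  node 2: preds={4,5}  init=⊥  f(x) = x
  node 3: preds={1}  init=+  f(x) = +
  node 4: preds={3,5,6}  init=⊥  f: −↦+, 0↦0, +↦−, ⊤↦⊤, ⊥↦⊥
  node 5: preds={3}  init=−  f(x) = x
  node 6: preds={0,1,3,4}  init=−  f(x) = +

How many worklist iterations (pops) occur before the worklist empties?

Worklist (10 pops):
  #1 pop 0: in=⊤ → − (was ⊥); enqueue []
  #2 pop 1: in=⊤ → ⊤ (was ⊥); enqueue []
  #3 pop 2: in=− → − (was ⊥); enqueue []
  #4 pop 3: in=⊤ → + (no change)
  #5 pop 4: in=⊤ → ⊤ (was ⊥); enqueue [2]
  #6 pop 5: in=+ → ⊤ (was −); enqueue [4]
  #7 pop 6: in=⊤ → ⊤ (was −); enqueue [0]
  #8 pop 2: in=⊤ → ⊤ (was −); enqueue []
  #9 pop 4: in=⊤ → ⊤ (no change)
  #10 pop 0: in=⊤ → − (no change)

Fixpoint:
  val[0] = −
  val[1] = ⊤
  val[2] = ⊤
  val[3] = +
  val[4] = ⊤
  val[5] = ⊤
  val[6] = ⊤

10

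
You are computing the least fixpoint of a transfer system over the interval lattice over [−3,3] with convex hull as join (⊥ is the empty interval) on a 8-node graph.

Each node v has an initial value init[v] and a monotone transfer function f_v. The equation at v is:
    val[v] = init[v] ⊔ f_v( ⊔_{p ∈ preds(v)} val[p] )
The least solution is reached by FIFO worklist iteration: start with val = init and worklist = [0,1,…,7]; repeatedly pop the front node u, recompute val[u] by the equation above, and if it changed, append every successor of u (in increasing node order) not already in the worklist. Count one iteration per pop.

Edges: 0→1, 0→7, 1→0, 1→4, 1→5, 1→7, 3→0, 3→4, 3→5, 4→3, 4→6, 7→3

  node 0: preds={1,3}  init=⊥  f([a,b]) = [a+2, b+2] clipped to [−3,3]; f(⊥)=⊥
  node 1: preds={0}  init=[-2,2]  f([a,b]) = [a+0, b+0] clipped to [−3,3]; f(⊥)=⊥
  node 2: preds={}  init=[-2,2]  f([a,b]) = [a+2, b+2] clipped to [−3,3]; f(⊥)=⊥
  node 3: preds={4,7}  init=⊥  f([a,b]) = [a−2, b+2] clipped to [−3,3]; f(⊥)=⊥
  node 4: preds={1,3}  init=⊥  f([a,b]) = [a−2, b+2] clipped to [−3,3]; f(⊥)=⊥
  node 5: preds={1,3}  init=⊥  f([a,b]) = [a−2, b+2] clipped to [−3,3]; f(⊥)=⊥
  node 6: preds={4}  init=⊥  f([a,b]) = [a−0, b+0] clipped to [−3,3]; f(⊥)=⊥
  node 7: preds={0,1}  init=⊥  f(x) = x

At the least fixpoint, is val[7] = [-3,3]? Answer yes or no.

Worklist (15 pops):
  #1 pop 0: in=[-2,2] → [0,3] (was ⊥); enqueue []
  #2 pop 1: in=[0,3] → [-2,3] (was [-2,2]); enqueue [0]
  #3 pop 2: in=⊥ → [-2,2] (no change)
  #4 pop 3: in=⊥ → ⊥ (no change)
  #5 pop 4: in=[-2,3] → [-3,3] (was ⊥); enqueue [3]
  #6 pop 5: in=[-2,3] → [-3,3] (was ⊥); enqueue []
  #7 pop 6: in=[-3,3] → [-3,3] (was ⊥); enqueue []
  #8 pop 7: in=[-2,3] → [-2,3] (was ⊥); enqueue []
  #9 pop 0: in=[-2,3] → [0,3] (no change)
  #10 pop 3: in=[-3,3] → [-3,3] (was ⊥); enqueue [0,4,5]
  #11 pop 0: in=[-3,3] → [-1,3] (was [0,3]); enqueue [1,7]
  #12 pop 4: in=[-3,3] → [-3,3] (no change)
  #13 pop 5: in=[-3,3] → [-3,3] (no change)
  #14 pop 1: in=[-1,3] → [-2,3] (no change)
  #15 pop 7: in=[-2,3] → [-2,3] (no change)

Fixpoint:
  val[0] = [-1,3]
  val[1] = [-2,3]
  val[2] = [-2,2]
  val[3] = [-3,3]
  val[4] = [-3,3]
  val[5] = [-3,3]
  val[6] = [-3,3]
  val[7] = [-2,3]

no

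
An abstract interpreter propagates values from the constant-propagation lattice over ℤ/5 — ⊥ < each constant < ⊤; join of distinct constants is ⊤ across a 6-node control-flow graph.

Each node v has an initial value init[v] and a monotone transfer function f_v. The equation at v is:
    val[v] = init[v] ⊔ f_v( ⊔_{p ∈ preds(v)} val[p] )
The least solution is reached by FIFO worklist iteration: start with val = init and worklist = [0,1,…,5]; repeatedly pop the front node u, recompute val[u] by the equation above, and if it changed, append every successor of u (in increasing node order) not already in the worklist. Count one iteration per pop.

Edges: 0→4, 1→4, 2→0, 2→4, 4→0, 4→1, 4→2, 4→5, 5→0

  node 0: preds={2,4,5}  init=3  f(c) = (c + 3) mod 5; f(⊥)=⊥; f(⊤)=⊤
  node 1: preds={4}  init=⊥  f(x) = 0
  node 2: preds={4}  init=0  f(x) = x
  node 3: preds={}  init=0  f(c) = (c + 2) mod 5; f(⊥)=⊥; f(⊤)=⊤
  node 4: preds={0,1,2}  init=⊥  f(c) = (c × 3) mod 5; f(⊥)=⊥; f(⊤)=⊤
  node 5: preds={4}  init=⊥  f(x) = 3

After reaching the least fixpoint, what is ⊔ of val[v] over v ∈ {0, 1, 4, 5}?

⊤

Iteration log — 11 steps:
  step 1. node 0  ⊔preds=0  new=3  stable
  step 2. node 1  ⊔preds=⊥  new=0  old=⊥  +wl: 
  step 3. node 2  ⊔preds=⊥  new=0  stable
  step 4. node 3  ⊔preds=⊥  new=0  stable
  step 5. node 4  ⊔preds=⊤  new=⊤  old=⊥  +wl: 0,1,2
  step 6. node 5  ⊔preds=⊤  new=3  old=⊥  +wl: 
  step 7. node 0  ⊔preds=⊤  new=⊤  old=3  +wl: 4
  step 8. node 1  ⊔preds=⊤  new=0  stable
  step 9. node 2  ⊔preds=⊤  new=⊤  old=0  +wl: 0
  step 10. node 4  ⊔preds=⊤  new=⊤  stable
  step 11. node 0  ⊔preds=⊤  new=⊤  stable

Least fixpoint reached:
  node 0: ⊤
  node 1: 0
  node 2: ⊤
  node 3: 0
  node 4: ⊤
  node 5: 3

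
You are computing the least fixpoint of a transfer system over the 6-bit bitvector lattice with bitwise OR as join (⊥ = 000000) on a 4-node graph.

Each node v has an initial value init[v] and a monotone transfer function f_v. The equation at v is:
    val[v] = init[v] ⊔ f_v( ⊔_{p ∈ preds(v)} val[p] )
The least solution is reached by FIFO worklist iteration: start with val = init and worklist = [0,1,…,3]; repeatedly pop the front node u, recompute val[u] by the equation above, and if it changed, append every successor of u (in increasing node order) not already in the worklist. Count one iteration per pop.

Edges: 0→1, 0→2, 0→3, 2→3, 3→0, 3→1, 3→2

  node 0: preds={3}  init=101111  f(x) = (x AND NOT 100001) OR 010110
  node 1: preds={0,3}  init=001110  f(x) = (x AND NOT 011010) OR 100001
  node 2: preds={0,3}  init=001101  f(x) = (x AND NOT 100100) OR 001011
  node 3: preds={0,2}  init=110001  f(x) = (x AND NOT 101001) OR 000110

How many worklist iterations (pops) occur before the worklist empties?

7

Iteration log — 7 steps:
  step 1. node 0  ⊔preds=110001  new=111111  old=101111  +wl: 
  step 2. node 1  ⊔preds=111111  new=101111  old=001110  +wl: 
  step 3. node 2  ⊔preds=111111  new=011111  old=001101  +wl: 
  step 4. node 3  ⊔preds=111111  new=110111  old=110001  +wl: 0,1,2
  step 5. node 0  ⊔preds=110111  new=111111  stable
  step 6. node 1  ⊔preds=111111  new=101111  stable
  step 7. node 2  ⊔preds=111111  new=011111  stable

Least fixpoint reached:
  node 0: 111111
  node 1: 101111
  node 2: 011111
  node 3: 110111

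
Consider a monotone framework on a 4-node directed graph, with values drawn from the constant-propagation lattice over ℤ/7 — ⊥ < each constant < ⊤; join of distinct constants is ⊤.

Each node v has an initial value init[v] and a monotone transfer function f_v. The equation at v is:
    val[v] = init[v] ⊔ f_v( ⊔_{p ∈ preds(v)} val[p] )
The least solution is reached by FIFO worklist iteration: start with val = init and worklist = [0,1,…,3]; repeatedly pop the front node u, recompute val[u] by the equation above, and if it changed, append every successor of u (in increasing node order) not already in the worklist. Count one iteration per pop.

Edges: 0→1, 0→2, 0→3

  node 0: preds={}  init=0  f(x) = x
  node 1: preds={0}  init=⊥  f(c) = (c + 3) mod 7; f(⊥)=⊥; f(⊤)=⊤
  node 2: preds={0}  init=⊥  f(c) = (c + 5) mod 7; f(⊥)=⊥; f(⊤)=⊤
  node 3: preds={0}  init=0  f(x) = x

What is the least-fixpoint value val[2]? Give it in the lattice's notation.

Iteration log — 4 steps:
  step 1. node 0  ⊔preds=⊥  new=0  stable
  step 2. node 1  ⊔preds=0  new=3  old=⊥  +wl: 
  step 3. node 2  ⊔preds=0  new=5  old=⊥  +wl: 
  step 4. node 3  ⊔preds=0  new=0  stable

Least fixpoint reached:
  node 0: 0
  node 1: 3
  node 2: 5
  node 3: 0

5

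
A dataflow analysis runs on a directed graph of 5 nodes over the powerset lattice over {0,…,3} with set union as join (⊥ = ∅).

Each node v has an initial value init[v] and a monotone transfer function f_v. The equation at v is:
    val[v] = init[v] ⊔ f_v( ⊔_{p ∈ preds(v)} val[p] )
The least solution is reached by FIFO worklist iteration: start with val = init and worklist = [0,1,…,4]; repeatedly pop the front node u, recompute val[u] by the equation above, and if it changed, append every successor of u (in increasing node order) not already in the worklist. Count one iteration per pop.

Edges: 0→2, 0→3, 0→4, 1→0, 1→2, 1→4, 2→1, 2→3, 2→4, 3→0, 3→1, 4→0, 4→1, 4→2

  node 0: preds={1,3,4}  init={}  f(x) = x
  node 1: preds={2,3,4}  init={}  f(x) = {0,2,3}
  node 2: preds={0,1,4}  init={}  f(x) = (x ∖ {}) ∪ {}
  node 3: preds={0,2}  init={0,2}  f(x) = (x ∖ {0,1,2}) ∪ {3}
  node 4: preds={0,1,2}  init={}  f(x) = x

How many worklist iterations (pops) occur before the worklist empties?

Iteration log — 10 steps:
  step 1. node 0  ⊔preds={0,2}  new={0,2}  old={}  +wl: 
  step 2. node 1  ⊔preds={0,2}  new={0,2,3}  old={}  +wl: 0
  step 3. node 2  ⊔preds={0,2,3}  new={0,2,3}  old={}  +wl: 1
  step 4. node 3  ⊔preds={0,2,3}  new={0,2,3}  old={0,2}  +wl: 
  step 5. node 4  ⊔preds={0,2,3}  new={0,2,3}  old={}  +wl: 2
  step 6. node 0  ⊔preds={0,2,3}  new={0,2,3}  old={0,2}  +wl: 3,4
  step 7. node 1  ⊔preds={0,2,3}  new={0,2,3}  stable
  step 8. node 2  ⊔preds={0,2,3}  new={0,2,3}  stable
  step 9. node 3  ⊔preds={0,2,3}  new={0,2,3}  stable
  step 10. node 4  ⊔preds={0,2,3}  new={0,2,3}  stable

Least fixpoint reached:
  node 0: {0,2,3}
  node 1: {0,2,3}
  node 2: {0,2,3}
  node 3: {0,2,3}
  node 4: {0,2,3}

10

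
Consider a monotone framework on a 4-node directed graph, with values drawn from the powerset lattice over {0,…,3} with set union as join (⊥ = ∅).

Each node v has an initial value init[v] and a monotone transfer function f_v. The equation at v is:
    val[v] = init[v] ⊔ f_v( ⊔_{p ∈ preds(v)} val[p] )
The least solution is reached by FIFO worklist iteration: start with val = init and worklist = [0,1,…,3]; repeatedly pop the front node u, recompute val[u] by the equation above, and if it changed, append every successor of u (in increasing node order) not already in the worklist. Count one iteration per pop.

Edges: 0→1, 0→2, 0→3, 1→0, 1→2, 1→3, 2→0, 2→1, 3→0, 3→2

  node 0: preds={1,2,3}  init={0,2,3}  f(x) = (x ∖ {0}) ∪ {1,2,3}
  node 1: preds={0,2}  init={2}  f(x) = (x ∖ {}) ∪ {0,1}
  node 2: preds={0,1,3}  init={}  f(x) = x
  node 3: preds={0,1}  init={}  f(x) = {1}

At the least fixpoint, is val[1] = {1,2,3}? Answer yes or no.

Iteration log — 7 steps:
  step 1. node 0  ⊔preds={2}  new={0,1,2,3}  old={0,2,3}  +wl: 
  step 2. node 1  ⊔preds={0,1,2,3}  new={0,1,2,3}  old={2}  +wl: 0
  step 3. node 2  ⊔preds={0,1,2,3}  new={0,1,2,3}  old={}  +wl: 1
  step 4. node 3  ⊔preds={0,1,2,3}  new={1}  old={}  +wl: 2
  step 5. node 0  ⊔preds={0,1,2,3}  new={0,1,2,3}  stable
  step 6. node 1  ⊔preds={0,1,2,3}  new={0,1,2,3}  stable
  step 7. node 2  ⊔preds={0,1,2,3}  new={0,1,2,3}  stable

Least fixpoint reached:
  node 0: {0,1,2,3}
  node 1: {0,1,2,3}
  node 2: {0,1,2,3}
  node 3: {1}

no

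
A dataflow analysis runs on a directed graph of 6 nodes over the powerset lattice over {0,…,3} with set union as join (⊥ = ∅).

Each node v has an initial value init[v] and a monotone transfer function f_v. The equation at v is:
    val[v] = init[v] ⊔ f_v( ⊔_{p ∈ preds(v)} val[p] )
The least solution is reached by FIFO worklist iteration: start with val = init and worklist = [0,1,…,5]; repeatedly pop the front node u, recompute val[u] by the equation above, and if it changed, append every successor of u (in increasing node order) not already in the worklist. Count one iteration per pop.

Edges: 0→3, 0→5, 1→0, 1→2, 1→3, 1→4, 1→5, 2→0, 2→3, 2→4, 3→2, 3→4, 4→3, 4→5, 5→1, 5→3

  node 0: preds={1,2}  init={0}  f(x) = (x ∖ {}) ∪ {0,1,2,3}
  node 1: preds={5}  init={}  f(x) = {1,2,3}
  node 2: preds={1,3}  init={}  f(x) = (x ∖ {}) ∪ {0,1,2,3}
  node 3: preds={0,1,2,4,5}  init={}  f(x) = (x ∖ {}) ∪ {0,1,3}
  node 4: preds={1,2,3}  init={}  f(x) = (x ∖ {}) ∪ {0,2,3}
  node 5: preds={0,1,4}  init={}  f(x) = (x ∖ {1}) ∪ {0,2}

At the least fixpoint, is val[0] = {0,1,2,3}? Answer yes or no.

Iteration log — 10 steps:
  step 1. node 0  ⊔preds={}  new={0,1,2,3}  old={0}  +wl: 
  step 2. node 1  ⊔preds={}  new={1,2,3}  old={}  +wl: 0
  step 3. node 2  ⊔preds={1,2,3}  new={0,1,2,3}  old={}  +wl: 
  step 4. node 3  ⊔preds={0,1,2,3}  new={0,1,2,3}  old={}  +wl: 2
  step 5. node 4  ⊔preds={0,1,2,3}  new={0,1,2,3}  old={}  +wl: 3
  step 6. node 5  ⊔preds={0,1,2,3}  new={0,2,3}  old={}  +wl: 1
  step 7. node 0  ⊔preds={0,1,2,3}  new={0,1,2,3}  stable
  step 8. node 2  ⊔preds={0,1,2,3}  new={0,1,2,3}  stable
  step 9. node 3  ⊔preds={0,1,2,3}  new={0,1,2,3}  stable
  step 10. node 1  ⊔preds={0,2,3}  new={1,2,3}  stable

Least fixpoint reached:
  node 0: {0,1,2,3}
  node 1: {1,2,3}
  node 2: {0,1,2,3}
  node 3: {0,1,2,3}
  node 4: {0,1,2,3}
  node 5: {0,2,3}

yes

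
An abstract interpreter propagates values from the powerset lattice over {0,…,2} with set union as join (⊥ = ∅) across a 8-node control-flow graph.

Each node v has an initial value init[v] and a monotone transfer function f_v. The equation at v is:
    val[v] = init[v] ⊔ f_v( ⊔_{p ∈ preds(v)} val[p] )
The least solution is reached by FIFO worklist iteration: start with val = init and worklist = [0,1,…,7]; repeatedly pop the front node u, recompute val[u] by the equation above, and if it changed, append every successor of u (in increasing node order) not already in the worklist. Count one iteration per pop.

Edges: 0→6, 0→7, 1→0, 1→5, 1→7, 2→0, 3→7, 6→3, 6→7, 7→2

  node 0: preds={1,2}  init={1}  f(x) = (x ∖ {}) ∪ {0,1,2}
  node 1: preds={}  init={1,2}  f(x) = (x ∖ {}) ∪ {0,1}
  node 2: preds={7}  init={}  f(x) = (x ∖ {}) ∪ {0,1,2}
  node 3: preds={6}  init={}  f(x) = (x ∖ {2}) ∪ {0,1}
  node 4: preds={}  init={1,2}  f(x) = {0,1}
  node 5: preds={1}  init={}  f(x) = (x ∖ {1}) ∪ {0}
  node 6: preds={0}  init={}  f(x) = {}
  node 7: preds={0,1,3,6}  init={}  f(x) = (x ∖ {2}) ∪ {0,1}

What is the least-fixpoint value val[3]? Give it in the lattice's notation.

Worklist (10 pops):
  #1 pop 0: in={1,2} → {0,1,2} (was {1}); enqueue []
  #2 pop 1: in={} → {0,1,2} (was {1,2}); enqueue [0]
  #3 pop 2: in={} → {0,1,2} (was {}); enqueue []
  #4 pop 3: in={} → {0,1} (was {}); enqueue []
  #5 pop 4: in={} → {0,1,2} (was {1,2}); enqueue []
  #6 pop 5: in={0,1,2} → {0,2} (was {}); enqueue []
  #7 pop 6: in={0,1,2} → {} (no change)
  #8 pop 7: in={0,1,2} → {0,1} (was {}); enqueue [2]
  #9 pop 0: in={0,1,2} → {0,1,2} (no change)
  #10 pop 2: in={0,1} → {0,1,2} (no change)

Fixpoint:
  val[0] = {0,1,2}
  val[1] = {0,1,2}
  val[2] = {0,1,2}
  val[3] = {0,1}
  val[4] = {0,1,2}
  val[5] = {0,2}
  val[6] = {}
  val[7] = {0,1}

{0,1}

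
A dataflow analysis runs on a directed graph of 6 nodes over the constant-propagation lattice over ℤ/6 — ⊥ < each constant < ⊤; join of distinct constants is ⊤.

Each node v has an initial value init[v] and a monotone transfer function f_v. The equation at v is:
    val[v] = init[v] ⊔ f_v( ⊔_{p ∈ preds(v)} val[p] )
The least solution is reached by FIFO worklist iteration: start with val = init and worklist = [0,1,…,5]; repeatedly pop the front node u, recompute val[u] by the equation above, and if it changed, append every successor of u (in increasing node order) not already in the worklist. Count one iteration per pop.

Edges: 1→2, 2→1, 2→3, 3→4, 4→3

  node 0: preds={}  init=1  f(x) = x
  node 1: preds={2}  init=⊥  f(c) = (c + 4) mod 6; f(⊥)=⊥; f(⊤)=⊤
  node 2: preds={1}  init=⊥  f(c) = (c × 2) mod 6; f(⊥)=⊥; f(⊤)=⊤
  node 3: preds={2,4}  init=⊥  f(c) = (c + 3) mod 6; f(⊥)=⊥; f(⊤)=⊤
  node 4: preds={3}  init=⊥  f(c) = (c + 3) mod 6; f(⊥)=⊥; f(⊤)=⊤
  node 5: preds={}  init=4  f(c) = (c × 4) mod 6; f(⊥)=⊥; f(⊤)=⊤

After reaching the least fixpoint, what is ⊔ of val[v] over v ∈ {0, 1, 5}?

⊤

Worklist (6 pops):
  #1 pop 0: in=⊥ → 1 (no change)
  #2 pop 1: in=⊥ → ⊥ (no change)
  #3 pop 2: in=⊥ → ⊥ (no change)
  #4 pop 3: in=⊥ → ⊥ (no change)
  #5 pop 4: in=⊥ → ⊥ (no change)
  #6 pop 5: in=⊥ → 4 (no change)

Fixpoint:
  val[0] = 1
  val[1] = ⊥
  val[2] = ⊥
  val[3] = ⊥
  val[4] = ⊥
  val[5] = 4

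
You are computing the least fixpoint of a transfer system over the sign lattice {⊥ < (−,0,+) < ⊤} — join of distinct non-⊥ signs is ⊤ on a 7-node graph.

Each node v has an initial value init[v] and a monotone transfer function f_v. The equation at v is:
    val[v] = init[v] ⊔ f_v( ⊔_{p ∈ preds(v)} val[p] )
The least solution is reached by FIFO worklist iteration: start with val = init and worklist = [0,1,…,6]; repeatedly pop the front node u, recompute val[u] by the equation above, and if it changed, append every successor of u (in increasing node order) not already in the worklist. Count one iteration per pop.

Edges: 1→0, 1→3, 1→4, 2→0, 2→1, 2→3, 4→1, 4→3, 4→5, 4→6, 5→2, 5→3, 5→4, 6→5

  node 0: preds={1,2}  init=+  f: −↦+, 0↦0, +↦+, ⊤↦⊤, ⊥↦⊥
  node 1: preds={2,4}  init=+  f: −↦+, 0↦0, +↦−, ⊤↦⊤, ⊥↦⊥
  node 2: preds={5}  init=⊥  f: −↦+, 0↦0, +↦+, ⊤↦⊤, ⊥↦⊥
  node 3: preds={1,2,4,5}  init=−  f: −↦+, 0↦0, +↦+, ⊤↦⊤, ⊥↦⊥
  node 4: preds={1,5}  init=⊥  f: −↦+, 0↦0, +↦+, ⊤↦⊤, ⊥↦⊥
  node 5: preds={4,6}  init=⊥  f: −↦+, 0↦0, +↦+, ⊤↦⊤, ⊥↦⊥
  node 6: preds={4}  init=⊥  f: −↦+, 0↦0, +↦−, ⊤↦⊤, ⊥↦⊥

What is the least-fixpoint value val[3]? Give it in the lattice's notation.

⊤

Iteration log — 22 steps:
  step 1. node 0  ⊔preds=+  new=+  stable
  step 2. node 1  ⊔preds=⊥  new=+  stable
  step 3. node 2  ⊔preds=⊥  new=⊥  stable
  step 4. node 3  ⊔preds=+  new=⊤  old=−  +wl: 
  step 5. node 4  ⊔preds=+  new=+  old=⊥  +wl: 1,3
  step 6. node 5  ⊔preds=+  new=+  old=⊥  +wl: 2,4
  step 7. node 6  ⊔preds=+  new=−  old=⊥  +wl: 5
  step 8. node 1  ⊔preds=+  new=⊤  old=+  +wl: 0
  step 9. node 3  ⊔preds=⊤  new=⊤  stable
  step 10. node 2  ⊔preds=+  new=+  old=⊥  +wl: 1,3
  step 11. node 4  ⊔preds=⊤  new=⊤  old=+  +wl: 6
  step 12. node 5  ⊔preds=⊤  new=⊤  old=+  +wl: 2,4
  step 13. node 0  ⊔preds=⊤  new=⊤  old=+  +wl: 
  step 14. node 1  ⊔preds=⊤  new=⊤  stable
  step 15. node 3  ⊔preds=⊤  new=⊤  stable
  step 16. node 6  ⊔preds=⊤  new=⊤  old=−  +wl: 5
  step 17. node 2  ⊔preds=⊤  new=⊤  old=+  +wl: 0,1,3
  step 18. node 4  ⊔preds=⊤  new=⊤  stable
  step 19. node 5  ⊔preds=⊤  new=⊤  stable
  step 20. node 0  ⊔preds=⊤  new=⊤  stable
  step 21. node 1  ⊔preds=⊤  new=⊤  stable
  step 22. node 3  ⊔preds=⊤  new=⊤  stable

Least fixpoint reached:
  node 0: ⊤
  node 1: ⊤
  node 2: ⊤
  node 3: ⊤
  node 4: ⊤
  node 5: ⊤
  node 6: ⊤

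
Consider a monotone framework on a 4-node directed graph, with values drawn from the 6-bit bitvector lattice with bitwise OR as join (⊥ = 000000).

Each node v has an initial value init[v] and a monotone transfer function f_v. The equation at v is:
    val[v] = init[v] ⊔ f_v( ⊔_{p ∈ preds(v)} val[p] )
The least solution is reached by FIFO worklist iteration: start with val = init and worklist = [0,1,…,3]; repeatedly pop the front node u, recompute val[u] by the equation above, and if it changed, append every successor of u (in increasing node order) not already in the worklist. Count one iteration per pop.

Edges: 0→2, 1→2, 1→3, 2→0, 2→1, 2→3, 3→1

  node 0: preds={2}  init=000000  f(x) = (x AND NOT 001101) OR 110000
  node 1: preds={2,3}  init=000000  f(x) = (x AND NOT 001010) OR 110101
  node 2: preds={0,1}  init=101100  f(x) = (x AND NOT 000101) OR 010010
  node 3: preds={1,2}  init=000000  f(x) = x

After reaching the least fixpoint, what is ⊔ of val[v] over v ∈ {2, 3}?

Iteration log — 7 steps:
  step 1. node 0  ⊔preds=101100  new=110000  old=000000  +wl: 
  step 2. node 1  ⊔preds=101100  new=110101  old=000000  +wl: 
  step 3. node 2  ⊔preds=110101  new=111110  old=101100  +wl: 0,1
  step 4. node 3  ⊔preds=111111  new=111111  old=000000  +wl: 
  step 5. node 0  ⊔preds=111110  new=110010  old=110000  +wl: 2
  step 6. node 1  ⊔preds=111111  new=110101  stable
  step 7. node 2  ⊔preds=110111  new=111110  stable

Least fixpoint reached:
  node 0: 110010
  node 1: 110101
  node 2: 111110
  node 3: 111111

111111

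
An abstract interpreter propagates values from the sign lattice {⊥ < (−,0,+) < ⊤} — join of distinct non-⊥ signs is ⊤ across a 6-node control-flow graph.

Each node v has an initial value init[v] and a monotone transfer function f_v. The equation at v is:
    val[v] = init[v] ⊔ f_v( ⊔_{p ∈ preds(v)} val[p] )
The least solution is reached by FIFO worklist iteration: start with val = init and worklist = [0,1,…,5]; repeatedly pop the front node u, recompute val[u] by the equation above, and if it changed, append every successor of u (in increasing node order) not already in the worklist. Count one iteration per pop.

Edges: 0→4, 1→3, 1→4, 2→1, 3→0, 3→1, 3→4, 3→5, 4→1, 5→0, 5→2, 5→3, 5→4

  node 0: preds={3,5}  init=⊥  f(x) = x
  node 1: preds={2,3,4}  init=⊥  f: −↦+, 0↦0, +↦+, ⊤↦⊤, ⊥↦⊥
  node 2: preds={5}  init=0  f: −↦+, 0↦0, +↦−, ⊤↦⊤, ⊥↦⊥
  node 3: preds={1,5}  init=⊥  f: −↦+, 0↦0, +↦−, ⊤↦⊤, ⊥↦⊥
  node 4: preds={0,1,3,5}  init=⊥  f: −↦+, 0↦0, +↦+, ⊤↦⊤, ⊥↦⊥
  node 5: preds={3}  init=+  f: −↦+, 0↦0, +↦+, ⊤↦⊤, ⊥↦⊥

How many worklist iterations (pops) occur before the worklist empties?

Worklist (11 pops):
  #1 pop 0: in=+ → + (was ⊥); enqueue []
  #2 pop 1: in=0 → 0 (was ⊥); enqueue []
  #3 pop 2: in=+ → ⊤ (was 0); enqueue [1]
  #4 pop 3: in=⊤ → ⊤ (was ⊥); enqueue [0]
  #5 pop 4: in=⊤ → ⊤ (was ⊥); enqueue []
  #6 pop 5: in=⊤ → ⊤ (was +); enqueue [2,3,4]
  #7 pop 1: in=⊤ → ⊤ (was 0); enqueue []
  #8 pop 0: in=⊤ → ⊤ (was +); enqueue []
  #9 pop 2: in=⊤ → ⊤ (no change)
  #10 pop 3: in=⊤ → ⊤ (no change)
  #11 pop 4: in=⊤ → ⊤ (no change)

Fixpoint:
  val[0] = ⊤
  val[1] = ⊤
  val[2] = ⊤
  val[3] = ⊤
  val[4] = ⊤
  val[5] = ⊤

11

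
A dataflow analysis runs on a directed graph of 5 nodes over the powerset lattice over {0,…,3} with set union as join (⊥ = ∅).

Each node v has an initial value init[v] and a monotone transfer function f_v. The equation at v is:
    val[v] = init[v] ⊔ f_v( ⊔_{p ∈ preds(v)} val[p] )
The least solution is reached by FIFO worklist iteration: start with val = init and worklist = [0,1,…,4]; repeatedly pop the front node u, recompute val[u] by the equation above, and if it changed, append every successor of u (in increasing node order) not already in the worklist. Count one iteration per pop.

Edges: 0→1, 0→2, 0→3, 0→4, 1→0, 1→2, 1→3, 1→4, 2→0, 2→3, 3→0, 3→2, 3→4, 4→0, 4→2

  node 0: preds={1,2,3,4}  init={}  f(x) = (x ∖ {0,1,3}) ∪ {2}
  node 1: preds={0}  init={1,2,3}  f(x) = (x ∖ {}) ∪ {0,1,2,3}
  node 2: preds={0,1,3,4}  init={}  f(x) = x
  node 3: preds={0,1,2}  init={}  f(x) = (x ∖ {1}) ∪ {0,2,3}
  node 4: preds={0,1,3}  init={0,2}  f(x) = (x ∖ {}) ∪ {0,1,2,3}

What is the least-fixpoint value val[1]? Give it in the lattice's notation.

{0,1,2,3}

Iteration log — 7 steps:
  step 1. node 0  ⊔preds={0,1,2,3}  new={2}  old={}  +wl: 
  step 2. node 1  ⊔preds={2}  new={0,1,2,3}  old={1,2,3}  +wl: 0
  step 3. node 2  ⊔preds={0,1,2,3}  new={0,1,2,3}  old={}  +wl: 
  step 4. node 3  ⊔preds={0,1,2,3}  new={0,2,3}  old={}  +wl: 2
  step 5. node 4  ⊔preds={0,1,2,3}  new={0,1,2,3}  old={0,2}  +wl: 
  step 6. node 0  ⊔preds={0,1,2,3}  new={2}  stable
  step 7. node 2  ⊔preds={0,1,2,3}  new={0,1,2,3}  stable

Least fixpoint reached:
  node 0: {2}
  node 1: {0,1,2,3}
  node 2: {0,1,2,3}
  node 3: {0,2,3}
  node 4: {0,1,2,3}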